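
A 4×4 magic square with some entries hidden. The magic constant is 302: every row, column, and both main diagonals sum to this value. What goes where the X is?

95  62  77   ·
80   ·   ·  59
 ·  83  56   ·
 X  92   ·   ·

53

From row 1, 302 − (95 + 62 + 77) gives (1,4) = 68.
Column 2 must total 302; the given cells sum to 237, so (2,2) = 65.
Main diagonal needs 302; the known cells sum to 216, so (4,4) = 86.
Row 2 must total 302; the given cells sum to 204, so (2,3) = 98.
Using column 3: 77 + 98 + 56 + ? → (4,3) = 302 − 231 = 71.
Using column 4: 68 + 59 + 86 + ? → (3,4) = 302 − 213 = 89.
From anti-diagonal, 302 − (68 + 98 + 83) gives (4,1) = 53.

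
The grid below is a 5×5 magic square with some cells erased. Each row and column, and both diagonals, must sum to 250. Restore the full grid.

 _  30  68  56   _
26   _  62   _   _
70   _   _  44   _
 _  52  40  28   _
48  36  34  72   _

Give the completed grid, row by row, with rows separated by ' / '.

42 30 68 56 54 / 26 74 62 50 38 / 70 58 46 44 32 / 64 52 40 28 66 / 48 36 34 72 60

Row 5 needs 250; the known cells sum to 190, so (5,5) = 60.
Column 3 needs 250; the known cells sum to 204, so (3,3) = 46.
From column 4, 250 − (56 + 44 + 28 + 72) gives (2,4) = 50.
Anti-diagonal needs 250; the known cells sum to 196, so (1,5) = 54.
The remaining cell in row 1 is (1,1) = 250 − 208 = 42.
From column 1, 250 − (42 + 26 + 70 + 48) gives (4,1) = 64.
Main diagonal: 42 + 46 + 28 + 60 + ? = 250, so (2,2) = 74.
Row 2 must total 250; the given cells sum to 212, so (2,5) = 38.
From row 4, 250 − (64 + 52 + 40 + 28) gives (4,5) = 66.
From column 2, 250 − (30 + 74 + 52 + 36) gives (3,2) = 58.
Column 5: 54 + 38 + 66 + 60 + ? = 250, so (3,5) = 32.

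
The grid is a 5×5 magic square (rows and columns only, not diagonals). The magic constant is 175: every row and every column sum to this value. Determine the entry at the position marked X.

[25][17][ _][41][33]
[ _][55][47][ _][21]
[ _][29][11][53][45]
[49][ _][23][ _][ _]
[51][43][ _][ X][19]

The remaining cell in row 1 is (1,3) = 175 − 116 = 59.
Using row 3: 29 + 11 + 53 + 45 + ? → (3,1) = 175 − 138 = 37.
Column 1 needs 175; the known cells sum to 162, so (2,1) = 13.
The remaining cell in column 2 is (4,2) = 175 − 144 = 31.
Using column 3: 59 + 47 + 11 + 23 + ? → (5,3) = 175 − 140 = 35.
Column 5: 33 + 21 + 45 + 19 + ? = 175, so (4,5) = 57.
Using row 2: 13 + 55 + 47 + 21 + ? → (2,4) = 175 − 136 = 39.
The remaining cell in row 4 is (4,4) = 175 − 160 = 15.
Row 5: 51 + 43 + 35 + 19 + ? = 175, so (5,4) = 27.

27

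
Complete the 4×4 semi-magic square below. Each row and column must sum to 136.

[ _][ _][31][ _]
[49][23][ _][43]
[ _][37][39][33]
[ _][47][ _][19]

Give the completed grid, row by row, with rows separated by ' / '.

The remaining cell in row 2 is (2,3) = 136 − 115 = 21.
Using row 3: 37 + 39 + 33 + ? → (3,1) = 136 − 109 = 27.
Column 2 must total 136; the given cells sum to 107, so (1,2) = 29.
From column 3, 136 − (31 + 21 + 39) gives (4,3) = 45.
Column 4: 43 + 33 + 19 + ? = 136, so (1,4) = 41.
Row 1: 29 + 31 + 41 + ? = 136, so (1,1) = 35.
The remaining cell in row 4 is (4,1) = 136 − 111 = 25.

35 29 31 41 / 49 23 21 43 / 27 37 39 33 / 25 47 45 19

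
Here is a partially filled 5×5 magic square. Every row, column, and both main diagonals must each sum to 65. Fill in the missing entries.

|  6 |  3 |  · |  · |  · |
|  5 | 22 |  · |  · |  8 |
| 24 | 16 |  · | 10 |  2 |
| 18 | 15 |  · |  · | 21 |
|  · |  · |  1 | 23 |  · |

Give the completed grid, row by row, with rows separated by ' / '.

From row 3, 65 − (24 + 16 + 10 + 2) gives (3,3) = 13.
Column 1: 6 + 5 + 24 + 18 + ? = 65, so (5,1) = 12.
Column 2 needs 65; the known cells sum to 56, so (5,2) = 9.
From row 5, 65 − (12 + 9 + 1 + 23) gives (5,5) = 20.
Column 5 must total 65; the given cells sum to 51, so (1,5) = 14.
Main diagonal must total 65; the given cells sum to 61, so (4,4) = 4.
Anti-diagonal: 14 + 13 + 15 + 12 + ? = 65, so (2,4) = 11.
Row 2: 5 + 22 + 11 + 8 + ? = 65, so (2,3) = 19.
Row 4 needs 65; the known cells sum to 58, so (4,3) = 7.
From column 3, 65 − (19 + 13 + 7 + 1) gives (1,3) = 25.
Column 4 needs 65; the known cells sum to 48, so (1,4) = 17.

6 3 25 17 14 / 5 22 19 11 8 / 24 16 13 10 2 / 18 15 7 4 21 / 12 9 1 23 20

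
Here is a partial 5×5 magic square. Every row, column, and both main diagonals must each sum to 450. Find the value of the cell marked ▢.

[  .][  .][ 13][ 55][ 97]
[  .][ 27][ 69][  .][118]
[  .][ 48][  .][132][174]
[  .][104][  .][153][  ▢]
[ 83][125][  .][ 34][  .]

The remaining cell in column 2 is (1,2) = 450 − 304 = 146.
Column 4 needs 450; the known cells sum to 374, so (2,4) = 76.
Anti-diagonal: 97 + 76 + 104 + 83 + ? = 450, so (3,3) = 90.
Row 1: 146 + 13 + 55 + 97 + ? = 450, so (1,1) = 139.
Using row 2: 27 + 69 + 76 + 118 + ? → (2,1) = 450 − 290 = 160.
Row 3 must total 450; the given cells sum to 444, so (3,1) = 6.
Column 1 must total 450; the given cells sum to 388, so (4,1) = 62.
Using main diagonal: 139 + 27 + 90 + 153 + ? → (5,5) = 450 − 409 = 41.
The remaining cell in row 5 is (5,3) = 450 − 283 = 167.
Column 3 needs 450; the known cells sum to 339, so (4,3) = 111.
The remaining cell in column 5 is (4,5) = 450 − 430 = 20.

20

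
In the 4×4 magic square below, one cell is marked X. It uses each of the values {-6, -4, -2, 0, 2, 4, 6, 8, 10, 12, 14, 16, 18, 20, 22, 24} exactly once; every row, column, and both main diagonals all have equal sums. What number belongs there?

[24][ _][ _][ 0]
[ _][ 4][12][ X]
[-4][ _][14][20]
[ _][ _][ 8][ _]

The 16 entries sum to 144, so each line sums to 144/4 = 36.
Row 3 needs 36; the known cells sum to 30, so (3,2) = 6.
Column 3: 12 + 14 + 8 + ? = 36, so (1,3) = 2.
Using main diagonal: 24 + 4 + 14 + ? → (4,4) = 36 − 42 = -6.
Anti-diagonal needs 36; the known cells sum to 18, so (4,1) = 18.
Using row 1: 24 + 2 + 0 + ? → (1,2) = 36 − 26 = 10.
Row 4: 18 + 8 + (-6) + ? = 36, so (4,2) = 16.
Column 1 must total 36; the given cells sum to 38, so (2,1) = -2.
Column 4 needs 36; the known cells sum to 14, so (2,4) = 22.

22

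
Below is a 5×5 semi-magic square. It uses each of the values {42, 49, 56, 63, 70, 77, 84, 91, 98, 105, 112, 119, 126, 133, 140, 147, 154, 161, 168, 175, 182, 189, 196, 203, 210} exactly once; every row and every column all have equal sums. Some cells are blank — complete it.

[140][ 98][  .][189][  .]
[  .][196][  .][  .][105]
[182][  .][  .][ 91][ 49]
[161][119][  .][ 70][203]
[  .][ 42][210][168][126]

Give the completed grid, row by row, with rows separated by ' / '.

140 98 56 189 147 / 63 196 154 112 105 / 182 175 133 91 49 / 161 119 77 70 203 / 84 42 210 168 126

The 25 entries sum to 3150, so each line sums to 3150/5 = 630.
Row 4: 161 + 119 + 70 + 203 + ? = 630, so (4,3) = 77.
Row 5: 42 + 210 + 168 + 126 + ? = 630, so (5,1) = 84.
Column 1 must total 630; the given cells sum to 567, so (2,1) = 63.
Column 2: 98 + 196 + 119 + 42 + ? = 630, so (3,2) = 175.
Column 4: 189 + 91 + 70 + 168 + ? = 630, so (2,4) = 112.
Column 5 needs 630; the known cells sum to 483, so (1,5) = 147.
From row 1, 630 − (140 + 98 + 189 + 147) gives (1,3) = 56.
From row 2, 630 − (63 + 196 + 112 + 105) gives (2,3) = 154.
The remaining cell in row 3 is (3,3) = 630 − 497 = 133.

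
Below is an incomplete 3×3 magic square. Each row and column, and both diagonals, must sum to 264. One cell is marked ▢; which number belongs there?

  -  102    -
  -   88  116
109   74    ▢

Row 2 needs 264; the known cells sum to 204, so (2,1) = 60.
Row 3: 109 + 74 + ? = 264, so (3,3) = 81.

81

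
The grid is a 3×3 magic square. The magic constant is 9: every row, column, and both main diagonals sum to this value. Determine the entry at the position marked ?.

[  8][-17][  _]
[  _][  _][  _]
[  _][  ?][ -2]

23

From row 1, 9 − (8 + (-17)) gives (1,3) = 18.
Column 3 must total 9; the given cells sum to 16, so (2,3) = -7.
Main diagonal: 8 + (-2) + ? = 9, so (2,2) = 3.
Anti-diagonal: 18 + 3 + ? = 9, so (3,1) = -12.
Row 2: 3 + (-7) + ? = 9, so (2,1) = 13.
From row 3, 9 − (-12 + (-2)) gives (3,2) = 23.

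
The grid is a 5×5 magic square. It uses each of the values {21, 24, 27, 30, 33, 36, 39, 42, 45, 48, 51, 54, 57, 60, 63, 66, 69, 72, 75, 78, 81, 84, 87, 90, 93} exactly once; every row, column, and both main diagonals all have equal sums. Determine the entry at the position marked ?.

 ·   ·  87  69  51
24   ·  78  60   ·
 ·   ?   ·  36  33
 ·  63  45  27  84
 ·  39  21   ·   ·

72

The 25 entries sum to 1425, so each line sums to 1425/5 = 285.
Row 4 must total 285; the given cells sum to 219, so (4,1) = 66.
The remaining cell in column 3 is (3,3) = 285 − 231 = 54.
Column 4: 69 + 60 + 36 + 27 + ? = 285, so (5,4) = 93.
Using anti-diagonal: 51 + 60 + 54 + 63 + ? → (5,1) = 285 − 228 = 57.
The remaining cell in row 5 is (5,5) = 285 − 210 = 75.
Column 5 must total 285; the given cells sum to 243, so (2,5) = 42.
Row 2: 24 + 78 + 60 + 42 + ? = 285, so (2,2) = 81.
Main diagonal: 81 + 54 + 27 + 75 + ? = 285, so (1,1) = 48.
Row 1 needs 285; the known cells sum to 255, so (1,2) = 30.
Column 1 must total 285; the given cells sum to 195, so (3,1) = 90.
From column 2, 285 − (30 + 81 + 63 + 39) gives (3,2) = 72.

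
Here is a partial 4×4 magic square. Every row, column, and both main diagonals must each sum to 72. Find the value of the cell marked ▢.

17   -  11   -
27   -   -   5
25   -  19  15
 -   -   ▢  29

9

Row 3 needs 72; the known cells sum to 59, so (3,2) = 13.
Column 1 needs 72; the known cells sum to 69, so (4,1) = 3.
The remaining cell in column 4 is (1,4) = 72 − 49 = 23.
Main diagonal must total 72; the given cells sum to 65, so (2,2) = 7.
Using anti-diagonal: 23 + 13 + 3 + ? → (2,3) = 72 − 39 = 33.
Using row 1: 17 + 11 + 23 + ? → (1,2) = 72 − 51 = 21.
Using column 2: 21 + 7 + 13 + ? → (4,2) = 72 − 41 = 31.
Using column 3: 11 + 33 + 19 + ? → (4,3) = 72 − 63 = 9.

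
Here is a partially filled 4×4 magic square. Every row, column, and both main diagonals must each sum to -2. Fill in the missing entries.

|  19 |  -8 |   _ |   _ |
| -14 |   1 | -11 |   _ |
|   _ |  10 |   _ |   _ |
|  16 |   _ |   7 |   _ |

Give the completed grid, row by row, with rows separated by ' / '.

19 -8 4 -17 / -14 1 -11 22 / -23 10 -2 13 / 16 -5 7 -20

Row 2: -14 + 1 + (-11) + ? = -2, so (2,4) = 22.
The remaining cell in column 1 is (3,1) = -2 − 21 = -23.
Column 2 must total -2; the given cells sum to 3, so (4,2) = -5.
The remaining cell in anti-diagonal is (1,4) = -2 − 15 = -17.
Row 1 must total -2; the given cells sum to -6, so (1,3) = 4.
Row 4 must total -2; the given cells sum to 18, so (4,4) = -20.
Using column 3: 4 + (-11) + 7 + ? → (3,3) = -2 − 0 = -2.
Using column 4: -17 + 22 + (-20) + ? → (3,4) = -2 − (-15) = 13.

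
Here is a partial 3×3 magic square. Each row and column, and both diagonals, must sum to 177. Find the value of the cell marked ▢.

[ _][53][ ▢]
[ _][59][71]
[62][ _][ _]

Row 2 must total 177; the given cells sum to 130, so (2,1) = 47.
Column 1 must total 177; the given cells sum to 109, so (1,1) = 68.
The remaining cell in column 2 is (3,2) = 177 − 112 = 65.
Main diagonal: 68 + 59 + ? = 177, so (3,3) = 50.
Anti-diagonal: 59 + 62 + ? = 177, so (1,3) = 56.

56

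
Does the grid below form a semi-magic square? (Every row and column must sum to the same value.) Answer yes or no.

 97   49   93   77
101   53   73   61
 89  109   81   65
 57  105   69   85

No — row 3 sums to 344 but column 2 sums to 316.

Row 1: 97 + 49 + 93 + 77 = 316.
Row 2: 101 + 53 + 73 + 61 = 288.
Row 3: 89 + 109 + 81 + 65 = 344.
Row 4: 57 + 105 + 69 + 85 = 316.
Column 1: 97 + 101 + 89 + 57 = 344.
Column 2: 49 + 53 + 109 + 105 = 316.
Column 3: 93 + 73 + 81 + 69 = 316.
Column 4: 77 + 61 + 65 + 85 = 288.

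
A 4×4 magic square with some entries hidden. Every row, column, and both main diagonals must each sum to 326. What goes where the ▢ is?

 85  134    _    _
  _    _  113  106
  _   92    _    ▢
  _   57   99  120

29

Row 4 must total 326; the given cells sum to 276, so (4,1) = 50.
Column 2 must total 326; the given cells sum to 283, so (2,2) = 43.
Main diagonal: 85 + 43 + 120 + ? = 326, so (3,3) = 78.
Anti-diagonal must total 326; the given cells sum to 255, so (1,4) = 71.
From row 1, 326 − (85 + 134 + 71) gives (1,3) = 36.
From row 2, 326 − (43 + 113 + 106) gives (2,1) = 64.
Column 1: 85 + 64 + 50 + ? = 326, so (3,1) = 127.
Column 4 must total 326; the given cells sum to 297, so (3,4) = 29.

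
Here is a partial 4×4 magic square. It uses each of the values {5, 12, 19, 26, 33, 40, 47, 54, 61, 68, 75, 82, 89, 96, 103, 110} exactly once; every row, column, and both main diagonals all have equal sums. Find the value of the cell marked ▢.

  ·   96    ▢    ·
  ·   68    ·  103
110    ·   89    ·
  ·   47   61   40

The 16 entries sum to 920, so each line sums to 920/4 = 230.
Row 4: 47 + 61 + 40 + ? = 230, so (4,1) = 82.
Using column 2: 96 + 68 + 47 + ? → (3,2) = 230 − 211 = 19.
Main diagonal needs 230; the known cells sum to 197, so (1,1) = 33.
Using row 3: 110 + 19 + 89 + ? → (3,4) = 230 − 218 = 12.
Column 1: 33 + 110 + 82 + ? = 230, so (2,1) = 5.
Using column 4: 103 + 12 + 40 + ? → (1,4) = 230 − 155 = 75.
The remaining cell in anti-diagonal is (2,3) = 230 − 176 = 54.
Row 1 must total 230; the given cells sum to 204, so (1,3) = 26.

26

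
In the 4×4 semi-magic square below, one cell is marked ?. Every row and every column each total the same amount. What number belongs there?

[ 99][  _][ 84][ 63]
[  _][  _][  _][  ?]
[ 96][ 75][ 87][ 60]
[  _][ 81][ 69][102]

93

Row 3 is complete and sums to 318; that is the magic constant.
Row 1 must total 318; the given cells sum to 246, so (1,2) = 72.
Row 4 needs 318; the known cells sum to 252, so (4,1) = 66.
Using column 1: 99 + 96 + 66 + ? → (2,1) = 318 − 261 = 57.
Column 2: 72 + 75 + 81 + ? = 318, so (2,2) = 90.
From column 3, 318 − (84 + 87 + 69) gives (2,3) = 78.
The remaining cell in column 4 is (2,4) = 318 − 225 = 93.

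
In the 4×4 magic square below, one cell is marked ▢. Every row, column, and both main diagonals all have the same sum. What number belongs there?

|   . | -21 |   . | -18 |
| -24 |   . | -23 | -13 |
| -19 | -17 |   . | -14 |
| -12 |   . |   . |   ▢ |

Anti-diagonal is complete and sums to -70; that is the magic constant.
The remaining cell in row 2 is (2,2) = -70 − (-60) = -10.
Row 3 needs -70; the known cells sum to -50, so (3,3) = -20.
Column 1: -24 + (-19) + (-12) + ? = -70, so (1,1) = -15.
Column 2: -21 + (-10) + (-17) + ? = -70, so (4,2) = -22.
Column 4 must total -70; the given cells sum to -45, so (4,4) = -25.

-25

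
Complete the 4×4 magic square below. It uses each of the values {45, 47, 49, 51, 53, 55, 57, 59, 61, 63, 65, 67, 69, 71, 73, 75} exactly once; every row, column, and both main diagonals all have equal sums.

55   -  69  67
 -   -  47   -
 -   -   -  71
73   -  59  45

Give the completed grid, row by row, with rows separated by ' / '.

The 16 entries sum to 960, so each line sums to 960/4 = 240.
Row 1: 55 + 69 + 67 + ? = 240, so (1,2) = 49.
Row 4 must total 240; the given cells sum to 177, so (4,2) = 63.
Column 3 must total 240; the given cells sum to 175, so (3,3) = 65.
Column 4 must total 240; the given cells sum to 183, so (2,4) = 57.
The remaining cell in main diagonal is (2,2) = 240 − 165 = 75.
Using anti-diagonal: 67 + 47 + 73 + ? → (3,2) = 240 − 187 = 53.
The remaining cell in row 2 is (2,1) = 240 − 179 = 61.
Row 3 must total 240; the given cells sum to 189, so (3,1) = 51.

55 49 69 67 / 61 75 47 57 / 51 53 65 71 / 73 63 59 45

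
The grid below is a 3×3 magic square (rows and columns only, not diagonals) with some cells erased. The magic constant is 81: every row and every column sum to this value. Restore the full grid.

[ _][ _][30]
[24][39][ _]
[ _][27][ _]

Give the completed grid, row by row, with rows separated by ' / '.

36 15 30 / 24 39 18 / 21 27 33

From row 2, 81 − (24 + 39) gives (2,3) = 18.
Column 2 must total 81; the given cells sum to 66, so (1,2) = 15.
Column 3 must total 81; the given cells sum to 48, so (3,3) = 33.
Row 1 must total 81; the given cells sum to 45, so (1,1) = 36.
From row 3, 81 − (27 + 33) gives (3,1) = 21.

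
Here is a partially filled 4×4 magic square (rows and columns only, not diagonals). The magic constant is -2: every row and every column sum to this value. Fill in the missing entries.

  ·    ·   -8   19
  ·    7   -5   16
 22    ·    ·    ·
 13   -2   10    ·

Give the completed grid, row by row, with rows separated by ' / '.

-17 4 -8 19 / -20 7 -5 16 / 22 -11 1 -14 / 13 -2 10 -23

The remaining cell in row 2 is (2,1) = -2 − 18 = -20.
Row 4 must total -2; the given cells sum to 21, so (4,4) = -23.
The remaining cell in column 1 is (1,1) = -2 − 15 = -17.
The remaining cell in column 3 is (3,3) = -2 − (-3) = 1.
Using column 4: 19 + 16 + (-23) + ? → (3,4) = -2 − 12 = -14.
The remaining cell in row 1 is (1,2) = -2 − (-6) = 4.
From row 3, -2 − (22 + 1 + (-14)) gives (3,2) = -11.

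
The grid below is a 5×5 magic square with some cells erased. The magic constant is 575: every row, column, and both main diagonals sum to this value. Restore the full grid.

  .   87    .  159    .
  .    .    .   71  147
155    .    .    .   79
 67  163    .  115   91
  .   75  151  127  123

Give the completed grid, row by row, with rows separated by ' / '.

111 87 83 159 135 / 143 119 95 71 147 / 155 131 107 103 79 / 67 163 139 115 91 / 99 75 151 127 123

Row 4: 67 + 163 + 115 + 91 + ? = 575, so (4,3) = 139.
The remaining cell in row 5 is (5,1) = 575 − 476 = 99.
Column 4 needs 575; the known cells sum to 472, so (3,4) = 103.
The remaining cell in column 5 is (1,5) = 575 − 440 = 135.
Using anti-diagonal: 135 + 71 + 163 + 99 + ? → (3,3) = 575 − 468 = 107.
From row 3, 575 − (155 + 107 + 103 + 79) gives (3,2) = 131.
The remaining cell in column 2 is (2,2) = 575 − 456 = 119.
The remaining cell in main diagonal is (1,1) = 575 − 464 = 111.
Row 1: 111 + 87 + 159 + 135 + ? = 575, so (1,3) = 83.
Column 1: 111 + 155 + 67 + 99 + ? = 575, so (2,1) = 143.
From column 3, 575 − (83 + 107 + 139 + 151) gives (2,3) = 95.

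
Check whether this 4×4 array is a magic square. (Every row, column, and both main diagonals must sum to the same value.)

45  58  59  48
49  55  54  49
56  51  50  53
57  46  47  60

Row 1: 45 + 58 + 59 + 48 = 210.
Row 2: 49 + 55 + 54 + 49 = 207.
Row 3: 56 + 51 + 50 + 53 = 210.
Row 4: 57 + 46 + 47 + 60 = 210.
Column 1: 45 + 49 + 56 + 57 = 207.
Column 2: 58 + 55 + 51 + 46 = 210.
Column 3: 59 + 54 + 50 + 47 = 210.
Column 4: 48 + 49 + 53 + 60 = 210.
Main diagonal: 45 + 55 + 50 + 60 = 210.
Anti-diagonal: 48 + 54 + 51 + 57 = 210.

No — column 3 sums to 210 but column 1 sums to 207.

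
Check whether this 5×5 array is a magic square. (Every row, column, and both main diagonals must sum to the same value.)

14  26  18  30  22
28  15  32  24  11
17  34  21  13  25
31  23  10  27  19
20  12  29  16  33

Row 1: 14 + 26 + 18 + 30 + 22 = 110.
Row 2: 28 + 15 + 32 + 24 + 11 = 110.
Row 3: 17 + 34 + 21 + 13 + 25 = 110.
Row 4: 31 + 23 + 10 + 27 + 19 = 110.
Row 5: 20 + 12 + 29 + 16 + 33 = 110.
Column 1: 14 + 28 + 17 + 31 + 20 = 110.
Column 2: 26 + 15 + 34 + 23 + 12 = 110.
Column 3: 18 + 32 + 21 + 10 + 29 = 110.
Column 4: 30 + 24 + 13 + 27 + 16 = 110.
Column 5: 22 + 11 + 25 + 19 + 33 = 110.
Main diagonal: 14 + 15 + 21 + 27 + 33 = 110.
Anti-diagonal: 22 + 24 + 21 + 23 + 20 = 110.
All lines sum to 110.

Yes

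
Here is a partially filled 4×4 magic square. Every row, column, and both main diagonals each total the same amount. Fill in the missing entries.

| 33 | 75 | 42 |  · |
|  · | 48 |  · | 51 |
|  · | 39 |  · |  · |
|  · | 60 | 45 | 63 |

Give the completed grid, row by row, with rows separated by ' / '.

33 75 42 72 / 66 48 57 51 / 69 39 78 36 / 54 60 45 63

Column 2 is already complete: 75 + 48 + 39 + 60 = 222, so that is the magic constant.
Row 1: 33 + 75 + 42 + ? = 222, so (1,4) = 72.
The remaining cell in row 4 is (4,1) = 222 − 168 = 54.
Using column 4: 72 + 51 + 63 + ? → (3,4) = 222 − 186 = 36.
From main diagonal, 222 − (33 + 48 + 63) gives (3,3) = 78.
Anti-diagonal needs 222; the known cells sum to 165, so (2,3) = 57.
Using row 2: 48 + 57 + 51 + ? → (2,1) = 222 − 156 = 66.
Row 3: 39 + 78 + 36 + ? = 222, so (3,1) = 69.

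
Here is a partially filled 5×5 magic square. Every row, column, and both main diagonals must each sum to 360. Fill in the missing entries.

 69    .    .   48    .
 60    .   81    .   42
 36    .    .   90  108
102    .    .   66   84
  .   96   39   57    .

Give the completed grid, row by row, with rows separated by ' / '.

Column 1: 69 + 60 + 36 + 102 + ? = 360, so (5,1) = 93.
Using column 4: 48 + 90 + 66 + 57 + ? → (2,4) = 360 − 261 = 99.
Using row 2: 60 + 81 + 99 + 42 + ? → (2,2) = 360 − 282 = 78.
Row 5: 93 + 96 + 39 + 57 + ? = 360, so (5,5) = 75.
Column 5 needs 360; the known cells sum to 309, so (1,5) = 51.
Main diagonal needs 360; the known cells sum to 288, so (3,3) = 72.
Anti-diagonal needs 360; the known cells sum to 315, so (4,2) = 45.
Row 3 must total 360; the given cells sum to 306, so (3,2) = 54.
Row 4: 102 + 45 + 66 + 84 + ? = 360, so (4,3) = 63.
The remaining cell in column 2 is (1,2) = 360 − 273 = 87.
Column 3: 81 + 72 + 63 + 39 + ? = 360, so (1,3) = 105.

69 87 105 48 51 / 60 78 81 99 42 / 36 54 72 90 108 / 102 45 63 66 84 / 93 96 39 57 75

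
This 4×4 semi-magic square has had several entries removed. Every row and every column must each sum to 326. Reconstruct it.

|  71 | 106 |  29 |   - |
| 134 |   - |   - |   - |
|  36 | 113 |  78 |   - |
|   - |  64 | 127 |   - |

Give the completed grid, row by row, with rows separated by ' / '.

71 106 29 120 / 134 43 92 57 / 36 113 78 99 / 85 64 127 50

The remaining cell in row 1 is (1,4) = 326 − 206 = 120.
Row 3 must total 326; the given cells sum to 227, so (3,4) = 99.
Column 1: 71 + 134 + 36 + ? = 326, so (4,1) = 85.
The remaining cell in column 2 is (2,2) = 326 − 283 = 43.
Column 3 needs 326; the known cells sum to 234, so (2,3) = 92.
The remaining cell in row 2 is (2,4) = 326 − 269 = 57.
Using row 4: 85 + 64 + 127 + ? → (4,4) = 326 − 276 = 50.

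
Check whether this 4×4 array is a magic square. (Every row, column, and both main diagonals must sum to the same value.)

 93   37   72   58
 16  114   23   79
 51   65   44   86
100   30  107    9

Row 1: 93 + 37 + 72 + 58 = 260.
Row 2: 16 + 114 + 23 + 79 = 232.
Row 3: 51 + 65 + 44 + 86 = 246.
Row 4: 100 + 30 + 107 + 9 = 246.
Column 1: 93 + 16 + 51 + 100 = 260.
Column 2: 37 + 114 + 65 + 30 = 246.
Column 3: 72 + 23 + 44 + 107 = 246.
Column 4: 58 + 79 + 86 + 9 = 232.
Main diagonal: 93 + 114 + 44 + 9 = 260.
Anti-diagonal: 58 + 23 + 65 + 100 = 246.

No — column 1 sums to 260 but anti-diagonal sums to 246.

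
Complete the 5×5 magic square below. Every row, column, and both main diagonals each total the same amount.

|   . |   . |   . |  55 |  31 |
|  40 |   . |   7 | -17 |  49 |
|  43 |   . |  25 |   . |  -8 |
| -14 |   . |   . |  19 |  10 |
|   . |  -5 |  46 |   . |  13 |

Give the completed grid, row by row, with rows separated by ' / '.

22 -2 -11 55 31 / 40 16 7 -17 49 / 43 34 25 1 -8 / -14 52 28 19 10 / 4 -5 46 37 13

Column 5 is already complete: 31 + 49 + -8 + 10 + 13 = 95, so that is the magic constant.
Row 2 needs 95; the known cells sum to 79, so (2,2) = 16.
Main diagonal must total 95; the given cells sum to 73, so (1,1) = 22.
Column 1: 22 + 40 + 43 + (-14) + ? = 95, so (5,1) = 4.
Using anti-diagonal: 31 + (-17) + 25 + 4 + ? → (4,2) = 95 − 43 = 52.
Row 4 needs 95; the known cells sum to 67, so (4,3) = 28.
Row 5 must total 95; the given cells sum to 58, so (5,4) = 37.
Column 3 needs 95; the known cells sum to 106, so (1,3) = -11.
Column 4 needs 95; the known cells sum to 94, so (3,4) = 1.
Row 1 needs 95; the known cells sum to 97, so (1,2) = -2.
Row 3 needs 95; the known cells sum to 61, so (3,2) = 34.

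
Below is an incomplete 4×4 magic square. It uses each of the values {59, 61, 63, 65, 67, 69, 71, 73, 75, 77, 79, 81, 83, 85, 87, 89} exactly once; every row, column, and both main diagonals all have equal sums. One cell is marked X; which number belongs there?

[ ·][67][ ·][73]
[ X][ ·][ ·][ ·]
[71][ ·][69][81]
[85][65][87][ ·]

The 16 entries sum to 1184, so each line sums to 1184/4 = 296.
The remaining cell in row 3 is (3,2) = 296 − 221 = 75.
From row 4, 296 − (85 + 65 + 87) gives (4,4) = 59.
The remaining cell in column 2 is (2,2) = 296 − 207 = 89.
Column 4: 73 + 81 + 59 + ? = 296, so (2,4) = 83.
The remaining cell in main diagonal is (1,1) = 296 − 217 = 79.
Anti-diagonal must total 296; the given cells sum to 233, so (2,3) = 63.
Row 1 needs 296; the known cells sum to 219, so (1,3) = 77.
Row 2 needs 296; the known cells sum to 235, so (2,1) = 61.

61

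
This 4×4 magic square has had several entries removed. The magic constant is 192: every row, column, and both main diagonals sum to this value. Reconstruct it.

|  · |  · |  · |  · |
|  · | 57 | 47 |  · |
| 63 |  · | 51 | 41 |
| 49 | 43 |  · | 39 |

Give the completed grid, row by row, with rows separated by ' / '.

45 55 33 59 / 35 57 47 53 / 63 37 51 41 / 49 43 61 39

The remaining cell in row 3 is (3,2) = 192 − 155 = 37.
Row 4 must total 192; the given cells sum to 131, so (4,3) = 61.
Column 2: 57 + 37 + 43 + ? = 192, so (1,2) = 55.
From column 3, 192 − (47 + 51 + 61) gives (1,3) = 33.
Using main diagonal: 57 + 51 + 39 + ? → (1,1) = 192 − 147 = 45.
Anti-diagonal: 47 + 37 + 49 + ? = 192, so (1,4) = 59.
Column 1 needs 192; the known cells sum to 157, so (2,1) = 35.
Using column 4: 59 + 41 + 39 + ? → (2,4) = 192 − 139 = 53.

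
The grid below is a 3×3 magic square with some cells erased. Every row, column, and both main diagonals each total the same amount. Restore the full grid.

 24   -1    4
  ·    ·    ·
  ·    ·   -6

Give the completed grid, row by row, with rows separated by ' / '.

Row 1 is already complete: 24 + -1 + 4 = 27, so that is the magic constant.
Column 3: 4 + (-6) + ? = 27, so (2,3) = 29.
From main diagonal, 27 − (24 + (-6)) gives (2,2) = 9.
From anti-diagonal, 27 − (4 + 9) gives (3,1) = 14.
From row 2, 27 − (9 + 29) gives (2,1) = -11.
From row 3, 27 − (14 + (-6)) gives (3,2) = 19.

24 -1 4 / -11 9 29 / 14 19 -6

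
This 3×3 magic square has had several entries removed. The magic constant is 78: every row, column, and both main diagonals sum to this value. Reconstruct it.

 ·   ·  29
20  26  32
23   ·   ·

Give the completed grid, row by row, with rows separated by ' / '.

Column 1: 20 + 23 + ? = 78, so (1,1) = 35.
The remaining cell in column 3 is (3,3) = 78 − 61 = 17.
Row 1 must total 78; the given cells sum to 64, so (1,2) = 14.
From row 3, 78 − (23 + 17) gives (3,2) = 38.

35 14 29 / 20 26 32 / 23 38 17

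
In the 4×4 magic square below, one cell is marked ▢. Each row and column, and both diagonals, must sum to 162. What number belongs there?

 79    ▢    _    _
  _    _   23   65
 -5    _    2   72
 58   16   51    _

Row 3 needs 162; the known cells sum to 69, so (3,2) = 93.
The remaining cell in row 4 is (4,4) = 162 − 125 = 37.
Column 1: 79 + (-5) + 58 + ? = 162, so (2,1) = 30.
From column 3, 162 − (23 + 2 + 51) gives (1,3) = 86.
Column 4: 65 + 72 + 37 + ? = 162, so (1,4) = -12.
Main diagonal must total 162; the given cells sum to 118, so (2,2) = 44.
From row 1, 162 − (79 + 86 + (-12)) gives (1,2) = 9.

9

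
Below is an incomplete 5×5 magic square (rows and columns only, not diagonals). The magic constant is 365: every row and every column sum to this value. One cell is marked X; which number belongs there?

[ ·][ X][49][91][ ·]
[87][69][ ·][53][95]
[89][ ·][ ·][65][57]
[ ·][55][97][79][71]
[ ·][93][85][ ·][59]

67

From row 2, 365 − (87 + 69 + 53 + 95) gives (2,3) = 61.
Using row 4: 55 + 97 + 79 + 71 + ? → (4,1) = 365 − 302 = 63.
Column 3 needs 365; the known cells sum to 292, so (3,3) = 73.
The remaining cell in column 4 is (5,4) = 365 − 288 = 77.
Column 5 must total 365; the given cells sum to 282, so (1,5) = 83.
From row 3, 365 − (89 + 73 + 65 + 57) gives (3,2) = 81.
Row 5: 93 + 85 + 77 + 59 + ? = 365, so (5,1) = 51.
Column 1 must total 365; the given cells sum to 290, so (1,1) = 75.
Column 2: 69 + 81 + 55 + 93 + ? = 365, so (1,2) = 67.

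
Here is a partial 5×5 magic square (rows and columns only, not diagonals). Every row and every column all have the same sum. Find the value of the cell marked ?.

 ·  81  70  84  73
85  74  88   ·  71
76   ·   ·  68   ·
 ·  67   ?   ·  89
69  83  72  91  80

Row 5 is complete and sums to 395; that is the magic constant.
Row 1 must total 395; the given cells sum to 308, so (1,1) = 87.
Row 2: 85 + 74 + 88 + 71 + ? = 395, so (2,4) = 77.
Column 1 needs 395; the known cells sum to 317, so (4,1) = 78.
Column 2: 81 + 74 + 67 + 83 + ? = 395, so (3,2) = 90.
Using column 4: 84 + 77 + 68 + 91 + ? → (4,4) = 395 − 320 = 75.
The remaining cell in column 5 is (3,5) = 395 − 313 = 82.
Using row 3: 76 + 90 + 68 + 82 + ? → (3,3) = 395 − 316 = 79.
Row 4: 78 + 67 + 75 + 89 + ? = 395, so (4,3) = 86.

86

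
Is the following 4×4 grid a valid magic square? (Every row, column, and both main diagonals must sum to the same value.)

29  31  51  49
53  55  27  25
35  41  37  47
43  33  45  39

Yes

Row 1: 29 + 31 + 51 + 49 = 160.
Row 2: 53 + 55 + 27 + 25 = 160.
Row 3: 35 + 41 + 37 + 47 = 160.
Row 4: 43 + 33 + 45 + 39 = 160.
Column 1: 29 + 53 + 35 + 43 = 160.
Column 2: 31 + 55 + 41 + 33 = 160.
Column 3: 51 + 27 + 37 + 45 = 160.
Column 4: 49 + 25 + 47 + 39 = 160.
Main diagonal: 29 + 55 + 37 + 39 = 160.
Anti-diagonal: 49 + 27 + 41 + 43 = 160.
All lines sum to 160.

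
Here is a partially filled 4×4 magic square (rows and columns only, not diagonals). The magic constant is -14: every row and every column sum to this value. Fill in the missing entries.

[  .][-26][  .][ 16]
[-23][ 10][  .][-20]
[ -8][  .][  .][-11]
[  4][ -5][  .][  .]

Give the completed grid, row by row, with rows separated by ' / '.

13 -26 -17 16 / -23 10 19 -20 / -8 7 -2 -11 / 4 -5 -14 1

Using row 2: -23 + 10 + (-20) + ? → (2,3) = -14 − (-33) = 19.
Using column 1: -23 + (-8) + 4 + ? → (1,1) = -14 − (-27) = 13.
Column 2: -26 + 10 + (-5) + ? = -14, so (3,2) = 7.
Column 4 needs -14; the known cells sum to -15, so (4,4) = 1.
Using row 1: 13 + (-26) + 16 + ? → (1,3) = -14 − 3 = -17.
Row 3 needs -14; the known cells sum to -12, so (3,3) = -2.
The remaining cell in row 4 is (4,3) = -14 − 0 = -14.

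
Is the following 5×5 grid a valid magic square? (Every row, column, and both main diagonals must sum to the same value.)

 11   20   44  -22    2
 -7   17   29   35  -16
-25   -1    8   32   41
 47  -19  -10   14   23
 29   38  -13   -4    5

No — row 4 sums to 55 but row 2 sums to 58.

Row 1: 11 + 20 + 44 + (-22) + 2 = 55.
Row 2: -7 + 17 + 29 + 35 + (-16) = 58.
Row 3: -25 + (-1) + 8 + 32 + 41 = 55.
Row 4: 47 + (-19) + (-10) + 14 + 23 = 55.
Row 5: 29 + 38 + (-13) + (-4) + 5 = 55.
Column 1: 11 + (-7) + (-25) + 47 + 29 = 55.
Column 2: 20 + 17 + (-1) + (-19) + 38 = 55.
Column 3: 44 + 29 + 8 + (-10) + (-13) = 58.
Column 4: -22 + 35 + 32 + 14 + (-4) = 55.
Column 5: 2 + (-16) + 41 + 23 + 5 = 55.
Main diagonal: 11 + 17 + 8 + 14 + 5 = 55.
Anti-diagonal: 2 + 35 + 8 + (-19) + 29 = 55.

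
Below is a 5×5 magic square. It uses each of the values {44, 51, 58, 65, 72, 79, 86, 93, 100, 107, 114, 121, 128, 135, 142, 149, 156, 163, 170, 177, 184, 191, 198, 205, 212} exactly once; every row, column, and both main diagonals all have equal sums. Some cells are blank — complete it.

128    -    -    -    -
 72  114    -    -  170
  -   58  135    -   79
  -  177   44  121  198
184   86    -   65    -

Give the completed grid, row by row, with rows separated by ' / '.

The 25 entries sum to 3200, so each line sums to 3200/5 = 640.
Row 4: 177 + 44 + 121 + 198 + ? = 640, so (4,1) = 100.
The remaining cell in column 1 is (3,1) = 640 − 484 = 156.
Column 2 needs 640; the known cells sum to 435, so (1,2) = 205.
Main diagonal: 128 + 114 + 135 + 121 + ? = 640, so (5,5) = 142.
Using row 3: 156 + 58 + 135 + 79 + ? → (3,4) = 640 − 428 = 212.
Using row 5: 184 + 86 + 65 + 142 + ? → (5,3) = 640 − 477 = 163.
Column 5 needs 640; the known cells sum to 589, so (1,5) = 51.
Anti-diagonal needs 640; the known cells sum to 547, so (2,4) = 93.
Using row 2: 72 + 114 + 93 + 170 + ? → (2,3) = 640 − 449 = 191.
Column 3 needs 640; the known cells sum to 533, so (1,3) = 107.
From column 4, 640 − (93 + 212 + 121 + 65) gives (1,4) = 149.

128 205 107 149 51 / 72 114 191 93 170 / 156 58 135 212 79 / 100 177 44 121 198 / 184 86 163 65 142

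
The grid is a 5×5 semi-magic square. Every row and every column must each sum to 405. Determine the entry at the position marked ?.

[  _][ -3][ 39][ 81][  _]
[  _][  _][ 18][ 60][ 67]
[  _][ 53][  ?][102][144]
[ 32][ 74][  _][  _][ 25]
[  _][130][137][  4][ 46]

95

The remaining cell in row 5 is (5,1) = 405 − 317 = 88.
Using column 2: -3 + 53 + 74 + 130 + ? → (2,2) = 405 − 254 = 151.
Using column 4: 81 + 60 + 102 + 4 + ? → (4,4) = 405 − 247 = 158.
Column 5 needs 405; the known cells sum to 282, so (1,5) = 123.
Using row 1: -3 + 39 + 81 + 123 + ? → (1,1) = 405 − 240 = 165.
Row 2 must total 405; the given cells sum to 296, so (2,1) = 109.
Row 4 needs 405; the known cells sum to 289, so (4,3) = 116.
From column 1, 405 − (165 + 109 + 32 + 88) gives (3,1) = 11.
Column 3 must total 405; the given cells sum to 310, so (3,3) = 95.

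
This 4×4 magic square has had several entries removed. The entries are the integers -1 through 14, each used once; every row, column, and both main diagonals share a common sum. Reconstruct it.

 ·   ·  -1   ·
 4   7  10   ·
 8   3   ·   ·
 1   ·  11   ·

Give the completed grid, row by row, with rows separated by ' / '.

13 2 -1 12 / 4 7 10 5 / 8 3 6 9 / 1 14 11 0

The entries are -1 through 14, which sum to 104, so each line sums to 104/4 = 26.
From row 2, 26 − (4 + 7 + 10) gives (2,4) = 5.
Column 1 needs 26; the known cells sum to 13, so (1,1) = 13.
Column 3 must total 26; the given cells sum to 20, so (3,3) = 6.
Main diagonal must total 26; the given cells sum to 26, so (4,4) = 0.
Anti-diagonal: 10 + 3 + 1 + ? = 26, so (1,4) = 12.
Using row 1: 13 + (-1) + 12 + ? → (1,2) = 26 − 24 = 2.
Row 3 must total 26; the given cells sum to 17, so (3,4) = 9.
Using row 4: 1 + 11 + 0 + ? → (4,2) = 26 − 12 = 14.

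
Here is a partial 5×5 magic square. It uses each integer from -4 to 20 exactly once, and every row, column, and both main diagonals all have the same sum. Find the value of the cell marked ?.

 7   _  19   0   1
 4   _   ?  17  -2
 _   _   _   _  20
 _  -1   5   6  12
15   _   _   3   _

11

The entries are -4 through 20, which sum to 200, so each line sums to 200/5 = 40.
The remaining cell in row 1 is (1,2) = 40 − 27 = 13.
The remaining cell in row 4 is (4,1) = 40 − 22 = 18.
Using column 1: 7 + 4 + 18 + 15 + ? → (3,1) = 40 − 44 = -4.
From column 4, 40 − (0 + 17 + 6 + 3) gives (3,4) = 14.
Using column 5: 1 + (-2) + 20 + 12 + ? → (5,5) = 40 − 31 = 9.
From anti-diagonal, 40 − (1 + 17 + (-1) + 15) gives (3,3) = 8.
Row 3 must total 40; the given cells sum to 38, so (3,2) = 2.
Main diagonal needs 40; the known cells sum to 30, so (2,2) = 10.
Row 2: 4 + 10 + 17 + (-2) + ? = 40, so (2,3) = 11.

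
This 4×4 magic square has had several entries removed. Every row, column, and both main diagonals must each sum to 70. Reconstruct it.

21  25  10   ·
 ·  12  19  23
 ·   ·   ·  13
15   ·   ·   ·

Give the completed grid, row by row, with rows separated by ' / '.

21 25 10 14 / 16 12 19 23 / 18 22 17 13 / 15 11 24 20

From row 1, 70 − (21 + 25 + 10) gives (1,4) = 14.
The remaining cell in row 2 is (2,1) = 70 − 54 = 16.
From column 1, 70 − (21 + 16 + 15) gives (3,1) = 18.
From column 4, 70 − (14 + 23 + 13) gives (4,4) = 20.
Main diagonal: 21 + 12 + 20 + ? = 70, so (3,3) = 17.
Using anti-diagonal: 14 + 19 + 15 + ? → (3,2) = 70 − 48 = 22.
Column 2 needs 70; the known cells sum to 59, so (4,2) = 11.
Column 3 needs 70; the known cells sum to 46, so (4,3) = 24.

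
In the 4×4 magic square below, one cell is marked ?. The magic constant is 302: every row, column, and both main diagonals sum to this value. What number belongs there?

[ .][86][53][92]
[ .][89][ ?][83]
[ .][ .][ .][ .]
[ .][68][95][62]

Row 1 needs 302; the known cells sum to 231, so (1,1) = 71.
Using row 4: 68 + 95 + 62 + ? → (4,1) = 302 − 225 = 77.
From column 2, 302 − (86 + 89 + 68) gives (3,2) = 59.
Column 4 must total 302; the given cells sum to 237, so (3,4) = 65.
Main diagonal needs 302; the known cells sum to 222, so (3,3) = 80.
Anti-diagonal: 92 + 59 + 77 + ? = 302, so (2,3) = 74.

74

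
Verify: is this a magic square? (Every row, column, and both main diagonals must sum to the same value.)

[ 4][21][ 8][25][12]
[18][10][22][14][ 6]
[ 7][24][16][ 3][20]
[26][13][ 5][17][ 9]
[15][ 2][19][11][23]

Row 1: 4 + 21 + 8 + 25 + 12 = 70.
Row 2: 18 + 10 + 22 + 14 + 6 = 70.
Row 3: 7 + 24 + 16 + 3 + 20 = 70.
Row 4: 26 + 13 + 5 + 17 + 9 = 70.
Row 5: 15 + 2 + 19 + 11 + 23 = 70.
Column 1: 4 + 18 + 7 + 26 + 15 = 70.
Column 2: 21 + 10 + 24 + 13 + 2 = 70.
Column 3: 8 + 22 + 16 + 5 + 19 = 70.
Column 4: 25 + 14 + 3 + 17 + 11 = 70.
Column 5: 12 + 6 + 20 + 9 + 23 = 70.
Main diagonal: 4 + 10 + 16 + 17 + 23 = 70.
Anti-diagonal: 12 + 14 + 16 + 13 + 15 = 70.
All lines sum to 70.

Yes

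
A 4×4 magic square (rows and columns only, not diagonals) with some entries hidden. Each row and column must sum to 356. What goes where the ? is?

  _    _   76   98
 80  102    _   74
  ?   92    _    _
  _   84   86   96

82

Row 2 needs 356; the known cells sum to 256, so (2,3) = 100.
Row 4: 84 + 86 + 96 + ? = 356, so (4,1) = 90.
From column 2, 356 − (102 + 92 + 84) gives (1,2) = 78.
Column 3 needs 356; the known cells sum to 262, so (3,3) = 94.
From column 4, 356 − (98 + 74 + 96) gives (3,4) = 88.
Row 1 must total 356; the given cells sum to 252, so (1,1) = 104.
Row 3 needs 356; the known cells sum to 274, so (3,1) = 82.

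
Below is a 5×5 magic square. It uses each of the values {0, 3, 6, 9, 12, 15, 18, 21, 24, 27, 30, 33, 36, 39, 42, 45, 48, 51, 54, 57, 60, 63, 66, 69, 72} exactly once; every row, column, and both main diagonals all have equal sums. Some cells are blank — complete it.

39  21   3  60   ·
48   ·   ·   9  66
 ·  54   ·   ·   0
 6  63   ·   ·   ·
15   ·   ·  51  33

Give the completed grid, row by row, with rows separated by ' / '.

The 25 entries sum to 900, so each line sums to 900/5 = 180.
Row 1: 39 + 21 + 3 + 60 + ? = 180, so (1,5) = 57.
Column 1 must total 180; the given cells sum to 108, so (3,1) = 72.
Using column 5: 57 + 66 + 0 + 33 + ? → (4,5) = 180 − 156 = 24.
Anti-diagonal needs 180; the known cells sum to 144, so (3,3) = 36.
Using row 3: 72 + 54 + 36 + 0 + ? → (3,4) = 180 − 162 = 18.
Column 4 needs 180; the known cells sum to 138, so (4,4) = 42.
Main diagonal must total 180; the given cells sum to 150, so (2,2) = 30.
Using row 2: 48 + 30 + 9 + 66 + ? → (2,3) = 180 − 153 = 27.
The remaining cell in row 4 is (4,3) = 180 − 135 = 45.
Using column 2: 21 + 30 + 54 + 63 + ? → (5,2) = 180 − 168 = 12.
Column 3 must total 180; the given cells sum to 111, so (5,3) = 69.

39 21 3 60 57 / 48 30 27 9 66 / 72 54 36 18 0 / 6 63 45 42 24 / 15 12 69 51 33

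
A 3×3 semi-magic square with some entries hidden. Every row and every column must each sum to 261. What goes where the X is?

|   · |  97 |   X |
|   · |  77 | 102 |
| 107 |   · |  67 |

92

The remaining cell in row 2 is (2,1) = 261 − 179 = 82.
Row 3: 107 + 67 + ? = 261, so (3,2) = 87.
Column 1 must total 261; the given cells sum to 189, so (1,1) = 72.
From column 3, 261 − (102 + 67) gives (1,3) = 92.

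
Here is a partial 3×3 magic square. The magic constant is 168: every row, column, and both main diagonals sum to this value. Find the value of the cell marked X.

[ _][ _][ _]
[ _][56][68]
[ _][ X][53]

Row 2 must total 168; the given cells sum to 124, so (2,1) = 44.
The remaining cell in column 3 is (1,3) = 168 − 121 = 47.
Main diagonal: 56 + 53 + ? = 168, so (1,1) = 59.
Anti-diagonal needs 168; the known cells sum to 103, so (3,1) = 65.
From row 1, 168 − (59 + 47) gives (1,2) = 62.
The remaining cell in row 3 is (3,2) = 168 − 118 = 50.

50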